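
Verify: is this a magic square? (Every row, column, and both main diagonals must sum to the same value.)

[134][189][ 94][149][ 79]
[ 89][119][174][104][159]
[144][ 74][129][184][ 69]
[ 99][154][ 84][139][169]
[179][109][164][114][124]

No — row 5 sums to 690 but column 3 sums to 645.

Row 1: 134 + 189 + 94 + 149 + 79 = 645.
Row 2: 89 + 119 + 174 + 104 + 159 = 645.
Row 3: 144 + 74 + 129 + 184 + 69 = 600.
Row 4: 99 + 154 + 84 + 139 + 169 = 645.
Row 5: 179 + 109 + 164 + 114 + 124 = 690.
Column 1: 134 + 89 + 144 + 99 + 179 = 645.
Column 2: 189 + 119 + 74 + 154 + 109 = 645.
Column 3: 94 + 174 + 129 + 84 + 164 = 645.
Column 4: 149 + 104 + 184 + 139 + 114 = 690.
Column 5: 79 + 159 + 69 + 169 + 124 = 600.
Main diagonal: 134 + 119 + 129 + 139 + 124 = 645.
Anti-diagonal: 79 + 104 + 129 + 154 + 179 = 645.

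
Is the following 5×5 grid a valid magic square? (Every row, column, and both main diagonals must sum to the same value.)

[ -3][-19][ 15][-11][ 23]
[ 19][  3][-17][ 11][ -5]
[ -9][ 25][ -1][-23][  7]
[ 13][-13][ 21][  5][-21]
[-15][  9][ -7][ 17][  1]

Row 1: -3 + (-19) + 15 + (-11) + 23 = 5.
Row 2: 19 + 3 + (-17) + 11 + (-5) = 11.
Row 3: -9 + 25 + (-1) + (-23) + 7 = -1.
Row 4: 13 + (-13) + 21 + 5 + (-21) = 5.
Row 5: -15 + 9 + (-7) + 17 + 1 = 5.
Column 1: -3 + 19 + (-9) + 13 + (-15) = 5.
Column 2: -19 + 3 + 25 + (-13) + 9 = 5.
Column 3: 15 + (-17) + (-1) + 21 + (-7) = 11.
Column 4: -11 + 11 + (-23) + 5 + 17 = -1.
Column 5: 23 + (-5) + 7 + (-21) + 1 = 5.
Main diagonal: -3 + 3 + (-1) + 5 + 1 = 5.
Anti-diagonal: 23 + 11 + (-1) + (-13) + (-15) = 5.

No — column 5 sums to 5 but column 4 sums to -1.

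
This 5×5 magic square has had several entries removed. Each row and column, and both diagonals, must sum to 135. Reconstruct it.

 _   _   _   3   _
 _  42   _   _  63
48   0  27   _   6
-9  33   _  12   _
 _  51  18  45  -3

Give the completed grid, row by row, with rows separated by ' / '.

57 9 36 3 30 / 15 42 -6 21 63 / 48 0 27 54 6 / -9 33 60 12 39 / 24 51 18 45 -3

From row 3, 135 − (48 + 0 + 27 + 6) gives (3,4) = 54.
Using row 5: 51 + 18 + 45 + (-3) + ? → (5,1) = 135 − 111 = 24.
Column 2 needs 135; the known cells sum to 126, so (1,2) = 9.
Column 4 must total 135; the given cells sum to 114, so (2,4) = 21.
From main diagonal, 135 − (42 + 27 + 12 + (-3)) gives (1,1) = 57.
Anti-diagonal needs 135; the known cells sum to 105, so (1,5) = 30.
Row 1 must total 135; the given cells sum to 99, so (1,3) = 36.
From column 1, 135 − (57 + 48 + (-9) + 24) gives (2,1) = 15.
Column 5: 30 + 63 + 6 + (-3) + ? = 135, so (4,5) = 39.
The remaining cell in row 2 is (2,3) = 135 − 141 = -6.
Row 4 needs 135; the known cells sum to 75, so (4,3) = 60.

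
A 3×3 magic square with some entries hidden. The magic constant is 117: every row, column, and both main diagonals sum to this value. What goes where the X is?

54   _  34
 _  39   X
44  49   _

From row 1, 117 − (54 + 34) gives (1,2) = 29.
The remaining cell in row 3 is (3,3) = 117 − 93 = 24.
The remaining cell in column 1 is (2,1) = 117 − 98 = 19.
The remaining cell in column 3 is (2,3) = 117 − 58 = 59.

59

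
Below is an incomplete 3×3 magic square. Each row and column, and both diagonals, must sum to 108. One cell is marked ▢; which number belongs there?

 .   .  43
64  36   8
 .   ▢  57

22

Using main diagonal: 36 + 57 + ? → (1,1) = 108 − 93 = 15.
Anti-diagonal needs 108; the known cells sum to 79, so (3,1) = 29.
Row 1: 15 + 43 + ? = 108, so (1,2) = 50.
Row 3 must total 108; the given cells sum to 86, so (3,2) = 22.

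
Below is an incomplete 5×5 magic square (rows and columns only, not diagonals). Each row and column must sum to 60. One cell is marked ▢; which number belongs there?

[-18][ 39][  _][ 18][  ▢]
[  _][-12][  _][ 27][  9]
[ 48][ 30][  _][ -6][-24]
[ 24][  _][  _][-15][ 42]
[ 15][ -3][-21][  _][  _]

0

Row 3 must total 60; the given cells sum to 48, so (3,3) = 12.
Column 1 must total 60; the given cells sum to 69, so (2,1) = -9.
Using column 2: 39 + (-12) + 30 + (-3) + ? → (4,2) = 60 − 54 = 6.
Column 4 needs 60; the known cells sum to 24, so (5,4) = 36.
Row 2 needs 60; the known cells sum to 15, so (2,3) = 45.
The remaining cell in row 4 is (4,3) = 60 − 57 = 3.
Using row 5: 15 + (-3) + (-21) + 36 + ? → (5,5) = 60 − 27 = 33.
The remaining cell in column 3 is (1,3) = 60 − 39 = 21.
From column 5, 60 − (9 + (-24) + 42 + 33) gives (1,5) = 0.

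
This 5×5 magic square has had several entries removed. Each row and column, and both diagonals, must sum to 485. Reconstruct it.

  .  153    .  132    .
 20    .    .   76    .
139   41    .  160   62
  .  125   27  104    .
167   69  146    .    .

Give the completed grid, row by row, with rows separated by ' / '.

111 153 55 132 34 / 20 97 174 76 118 / 139 41 83 160 62 / 48 125 27 104 181 / 167 69 146 13 90

Row 3 needs 485; the known cells sum to 402, so (3,3) = 83.
The remaining cell in column 2 is (2,2) = 485 − 388 = 97.
Column 4: 132 + 76 + 160 + 104 + ? = 485, so (5,4) = 13.
Anti-diagonal needs 485; the known cells sum to 451, so (1,5) = 34.
Row 5: 167 + 69 + 146 + 13 + ? = 485, so (5,5) = 90.
Main diagonal: 97 + 83 + 104 + 90 + ? = 485, so (1,1) = 111.
Row 1: 111 + 153 + 132 + 34 + ? = 485, so (1,3) = 55.
The remaining cell in column 1 is (4,1) = 485 − 437 = 48.
Column 3: 55 + 83 + 27 + 146 + ? = 485, so (2,3) = 174.
The remaining cell in row 2 is (2,5) = 485 − 367 = 118.
Using row 4: 48 + 125 + 27 + 104 + ? → (4,5) = 485 − 304 = 181.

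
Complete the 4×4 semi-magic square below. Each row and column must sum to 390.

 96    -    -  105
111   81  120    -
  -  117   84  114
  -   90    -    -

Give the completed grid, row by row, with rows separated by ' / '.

The remaining cell in row 2 is (2,4) = 390 − 312 = 78.
Using row 3: 117 + 84 + 114 + ? → (3,1) = 390 − 315 = 75.
The remaining cell in column 1 is (4,1) = 390 − 282 = 108.
Using column 2: 81 + 117 + 90 + ? → (1,2) = 390 − 288 = 102.
Using column 4: 105 + 78 + 114 + ? → (4,4) = 390 − 297 = 93.
Row 1 must total 390; the given cells sum to 303, so (1,3) = 87.
Row 4 needs 390; the known cells sum to 291, so (4,3) = 99.

96 102 87 105 / 111 81 120 78 / 75 117 84 114 / 108 90 99 93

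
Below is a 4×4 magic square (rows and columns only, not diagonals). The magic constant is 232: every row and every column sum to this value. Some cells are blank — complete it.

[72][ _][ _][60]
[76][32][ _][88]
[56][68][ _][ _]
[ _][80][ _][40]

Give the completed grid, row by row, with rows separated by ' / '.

Using row 2: 76 + 32 + 88 + ? → (2,3) = 232 − 196 = 36.
Using column 1: 72 + 76 + 56 + ? → (4,1) = 232 − 204 = 28.
Column 2: 32 + 68 + 80 + ? = 232, so (1,2) = 52.
Column 4 must total 232; the given cells sum to 188, so (3,4) = 44.
Row 1 must total 232; the given cells sum to 184, so (1,3) = 48.
The remaining cell in row 3 is (3,3) = 232 − 168 = 64.
Row 4 needs 232; the known cells sum to 148, so (4,3) = 84.

72 52 48 60 / 76 32 36 88 / 56 68 64 44 / 28 80 84 40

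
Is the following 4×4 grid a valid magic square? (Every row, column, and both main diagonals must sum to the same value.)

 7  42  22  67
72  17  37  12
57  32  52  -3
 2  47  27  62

Row 1: 7 + 42 + 22 + 67 = 138.
Row 2: 72 + 17 + 37 + 12 = 138.
Row 3: 57 + 32 + 52 + (-3) = 138.
Row 4: 2 + 47 + 27 + 62 = 138.
Column 1: 7 + 72 + 57 + 2 = 138.
Column 2: 42 + 17 + 32 + 47 = 138.
Column 3: 22 + 37 + 52 + 27 = 138.
Column 4: 67 + 12 + (-3) + 62 = 138.
Main diagonal: 7 + 17 + 52 + 62 = 138.
Anti-diagonal: 67 + 37 + 32 + 2 = 138.
All lines sum to 138.

Yes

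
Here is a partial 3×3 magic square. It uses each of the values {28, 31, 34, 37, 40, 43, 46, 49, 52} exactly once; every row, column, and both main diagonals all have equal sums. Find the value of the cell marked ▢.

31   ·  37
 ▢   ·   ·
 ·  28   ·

The 9 entries sum to 360, so each line sums to 360/3 = 120.
Row 1 needs 120; the known cells sum to 68, so (1,2) = 52.
The remaining cell in column 2 is (2,2) = 120 − 80 = 40.
Main diagonal needs 120; the known cells sum to 71, so (3,3) = 49.
Anti-diagonal: 37 + 40 + ? = 120, so (3,1) = 43.
The remaining cell in column 1 is (2,1) = 120 − 74 = 46.

46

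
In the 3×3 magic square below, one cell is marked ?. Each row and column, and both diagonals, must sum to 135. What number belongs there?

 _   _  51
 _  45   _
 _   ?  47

49

From column 3, 135 − (51 + 47) gives (2,3) = 37.
Main diagonal must total 135; the given cells sum to 92, so (1,1) = 43.
Anti-diagonal must total 135; the given cells sum to 96, so (3,1) = 39.
Row 1 must total 135; the given cells sum to 94, so (1,2) = 41.
From row 2, 135 − (45 + 37) gives (2,1) = 53.
Row 3 must total 135; the given cells sum to 86, so (3,2) = 49.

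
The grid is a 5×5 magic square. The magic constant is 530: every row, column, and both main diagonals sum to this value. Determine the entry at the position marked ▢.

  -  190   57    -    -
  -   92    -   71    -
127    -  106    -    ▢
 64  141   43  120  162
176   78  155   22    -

85

From row 5, 530 − (176 + 78 + 155 + 22) gives (5,5) = 99.
The remaining cell in column 2 is (3,2) = 530 − 501 = 29.
Column 3 must total 530; the given cells sum to 361, so (2,3) = 169.
Main diagonal needs 530; the known cells sum to 417, so (1,1) = 113.
The remaining cell in anti-diagonal is (1,5) = 530 − 494 = 36.
The remaining cell in row 1 is (1,4) = 530 − 396 = 134.
Using column 1: 113 + 127 + 64 + 176 + ? → (2,1) = 530 − 480 = 50.
Using column 4: 134 + 71 + 120 + 22 + ? → (3,4) = 530 − 347 = 183.
The remaining cell in row 2 is (2,5) = 530 − 382 = 148.
Using row 3: 127 + 29 + 106 + 183 + ? → (3,5) = 530 − 445 = 85.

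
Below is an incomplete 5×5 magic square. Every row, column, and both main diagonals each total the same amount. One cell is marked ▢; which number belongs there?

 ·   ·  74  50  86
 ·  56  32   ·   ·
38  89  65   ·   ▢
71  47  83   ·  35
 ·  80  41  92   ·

77

Column 3 is complete and sums to 295; that is the magic constant.
Row 4 must total 295; the given cells sum to 236, so (4,4) = 59.
Column 2 must total 295; the given cells sum to 272, so (1,2) = 23.
Row 1 needs 295; the known cells sum to 233, so (1,1) = 62.
Main diagonal: 62 + 56 + 65 + 59 + ? = 295, so (5,5) = 53.
Row 5: 80 + 41 + 92 + 53 + ? = 295, so (5,1) = 29.
Using column 1: 62 + 38 + 71 + 29 + ? → (2,1) = 295 − 200 = 95.
Anti-diagonal needs 295; the known cells sum to 227, so (2,4) = 68.
Using row 2: 95 + 56 + 32 + 68 + ? → (2,5) = 295 − 251 = 44.
The remaining cell in column 4 is (3,4) = 295 − 269 = 26.
Column 5: 86 + 44 + 35 + 53 + ? = 295, so (3,5) = 77.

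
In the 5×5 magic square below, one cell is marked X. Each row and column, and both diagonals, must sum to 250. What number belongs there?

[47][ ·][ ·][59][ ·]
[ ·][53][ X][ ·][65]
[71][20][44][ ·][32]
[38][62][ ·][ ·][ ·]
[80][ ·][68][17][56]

The remaining cell in row 3 is (3,4) = 250 − 167 = 83.
Row 5 must total 250; the given cells sum to 221, so (5,2) = 29.
Column 1 needs 250; the known cells sum to 236, so (2,1) = 14.
Column 2: 53 + 20 + 62 + 29 + ? = 250, so (1,2) = 86.
Main diagonal: 47 + 53 + 44 + 56 + ? = 250, so (4,4) = 50.
From column 4, 250 − (59 + 83 + 50 + 17) gives (2,4) = 41.
Anti-diagonal must total 250; the given cells sum to 227, so (1,5) = 23.
Row 1 must total 250; the given cells sum to 215, so (1,3) = 35.
The remaining cell in row 2 is (2,3) = 250 − 173 = 77.

77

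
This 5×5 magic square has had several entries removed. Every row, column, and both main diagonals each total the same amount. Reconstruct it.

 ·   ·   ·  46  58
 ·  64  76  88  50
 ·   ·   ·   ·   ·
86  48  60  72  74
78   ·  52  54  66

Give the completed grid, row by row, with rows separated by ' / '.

70 82 84 46 58 / 62 64 76 88 50 / 44 56 68 80 92 / 86 48 60 72 74 / 78 90 52 54 66

Row 4 is already complete: 86 + 48 + 60 + 72 + 74 = 340, so that is the magic constant.
The remaining cell in row 2 is (2,1) = 340 − 278 = 62.
Using row 5: 78 + 52 + 54 + 66 + ? → (5,2) = 340 − 250 = 90.
From column 4, 340 − (46 + 88 + 72 + 54) gives (3,4) = 80.
Column 5 must total 340; the given cells sum to 248, so (3,5) = 92.
Using anti-diagonal: 58 + 88 + 48 + 78 + ? → (3,3) = 340 − 272 = 68.
Column 3 must total 340; the given cells sum to 256, so (1,3) = 84.
Main diagonal must total 340; the given cells sum to 270, so (1,1) = 70.
Row 1 needs 340; the known cells sum to 258, so (1,2) = 82.
The remaining cell in column 1 is (3,1) = 340 − 296 = 44.
Using column 2: 82 + 64 + 48 + 90 + ? → (3,2) = 340 − 284 = 56.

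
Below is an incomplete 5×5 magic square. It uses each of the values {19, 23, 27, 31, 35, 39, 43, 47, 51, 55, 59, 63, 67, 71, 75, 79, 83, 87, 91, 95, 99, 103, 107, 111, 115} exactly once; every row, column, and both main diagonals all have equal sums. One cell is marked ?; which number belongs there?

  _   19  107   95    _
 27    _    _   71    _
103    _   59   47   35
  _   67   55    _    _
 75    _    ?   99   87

The 25 entries sum to 1675, so each line sums to 1675/5 = 335.
Row 3: 103 + 59 + 47 + 35 + ? = 335, so (3,2) = 91.
From column 4, 335 − (95 + 71 + 47 + 99) gives (4,4) = 23.
Anti-diagonal must total 335; the given cells sum to 272, so (1,5) = 63.
Using row 1: 19 + 107 + 95 + 63 + ? → (1,1) = 335 − 284 = 51.
From column 1, 335 − (51 + 27 + 103 + 75) gives (4,1) = 79.
Main diagonal must total 335; the given cells sum to 220, so (2,2) = 115.
Row 4 needs 335; the known cells sum to 224, so (4,5) = 111.
Column 2 must total 335; the given cells sum to 292, so (5,2) = 43.
Column 5 must total 335; the given cells sum to 296, so (2,5) = 39.
Row 2: 27 + 115 + 71 + 39 + ? = 335, so (2,3) = 83.
Using row 5: 75 + 43 + 99 + 87 + ? → (5,3) = 335 − 304 = 31.

31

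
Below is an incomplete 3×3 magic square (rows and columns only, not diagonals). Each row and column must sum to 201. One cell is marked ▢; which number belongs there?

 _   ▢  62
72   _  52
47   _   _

57

The remaining cell in row 2 is (2,2) = 201 − 124 = 77.
Column 1 must total 201; the given cells sum to 119, so (1,1) = 82.
Column 3 must total 201; the given cells sum to 114, so (3,3) = 87.
Row 1: 82 + 62 + ? = 201, so (1,2) = 57.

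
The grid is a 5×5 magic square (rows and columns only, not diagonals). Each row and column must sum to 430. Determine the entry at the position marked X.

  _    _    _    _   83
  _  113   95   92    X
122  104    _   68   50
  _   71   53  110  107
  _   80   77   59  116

Row 3 needs 430; the known cells sum to 344, so (3,3) = 86.
The remaining cell in row 4 is (4,1) = 430 − 341 = 89.
Using row 5: 80 + 77 + 59 + 116 + ? → (5,1) = 430 − 332 = 98.
Using column 2: 113 + 104 + 71 + 80 + ? → (1,2) = 430 − 368 = 62.
The remaining cell in column 3 is (1,3) = 430 − 311 = 119.
The remaining cell in column 4 is (1,4) = 430 − 329 = 101.
Column 5 needs 430; the known cells sum to 356, so (2,5) = 74.

74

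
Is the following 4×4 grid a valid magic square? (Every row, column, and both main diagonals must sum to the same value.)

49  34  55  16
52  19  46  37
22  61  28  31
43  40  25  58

No — row 4 sums to 166 but column 4 sums to 142.

Row 1: 49 + 34 + 55 + 16 = 154.
Row 2: 52 + 19 + 46 + 37 = 154.
Row 3: 22 + 61 + 28 + 31 = 142.
Row 4: 43 + 40 + 25 + 58 = 166.
Column 1: 49 + 52 + 22 + 43 = 166.
Column 2: 34 + 19 + 61 + 40 = 154.
Column 3: 55 + 46 + 28 + 25 = 154.
Column 4: 16 + 37 + 31 + 58 = 142.
Main diagonal: 49 + 19 + 28 + 58 = 154.
Anti-diagonal: 16 + 46 + 61 + 43 = 166.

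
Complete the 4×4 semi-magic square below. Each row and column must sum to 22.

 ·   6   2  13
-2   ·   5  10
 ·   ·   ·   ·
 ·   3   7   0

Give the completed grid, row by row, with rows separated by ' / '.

1 6 2 13 / -2 9 5 10 / 11 4 8 -1 / 12 3 7 0

Row 1 needs 22; the known cells sum to 21, so (1,1) = 1.
Row 2 must total 22; the given cells sum to 13, so (2,2) = 9.
From row 4, 22 − (3 + 7 + 0) gives (4,1) = 12.
The remaining cell in column 1 is (3,1) = 22 − 11 = 11.
The remaining cell in column 2 is (3,2) = 22 − 18 = 4.
From column 3, 22 − (2 + 5 + 7) gives (3,3) = 8.
From column 4, 22 − (13 + 10 + 0) gives (3,4) = -1.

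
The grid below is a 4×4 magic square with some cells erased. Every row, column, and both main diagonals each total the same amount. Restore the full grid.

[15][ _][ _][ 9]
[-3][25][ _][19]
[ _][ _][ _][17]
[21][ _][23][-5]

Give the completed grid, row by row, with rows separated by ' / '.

Column 4 is already complete: 9 + 19 + 17 + -5 = 40, so that is the magic constant.
The remaining cell in row 2 is (2,3) = 40 − 41 = -1.
Row 4: 21 + 23 + (-5) + ? = 40, so (4,2) = 1.
The remaining cell in column 1 is (3,1) = 40 − 33 = 7.
Using main diagonal: 15 + 25 + (-5) + ? → (3,3) = 40 − 35 = 5.
Anti-diagonal must total 40; the given cells sum to 29, so (3,2) = 11.
Using column 2: 25 + 11 + 1 + ? → (1,2) = 40 − 37 = 3.
Column 3 must total 40; the given cells sum to 27, so (1,3) = 13.

15 3 13 9 / -3 25 -1 19 / 7 11 5 17 / 21 1 23 -5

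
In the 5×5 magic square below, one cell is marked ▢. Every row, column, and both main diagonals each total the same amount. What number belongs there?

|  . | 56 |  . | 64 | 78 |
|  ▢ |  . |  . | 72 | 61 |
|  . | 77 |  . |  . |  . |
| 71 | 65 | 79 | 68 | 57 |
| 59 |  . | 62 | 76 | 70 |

Row 4 is complete and sums to 340; that is the magic constant.
From row 5, 340 − (59 + 62 + 76 + 70) gives (5,2) = 73.
Column 2 must total 340; the given cells sum to 271, so (2,2) = 69.
The remaining cell in column 4 is (3,4) = 340 − 280 = 60.
The remaining cell in column 5 is (3,5) = 340 − 266 = 74.
Anti-diagonal must total 340; the given cells sum to 274, so (3,3) = 66.
Using row 3: 77 + 66 + 60 + 74 + ? → (3,1) = 340 − 277 = 63.
The remaining cell in main diagonal is (1,1) = 340 − 273 = 67.
Using row 1: 67 + 56 + 64 + 78 + ? → (1,3) = 340 − 265 = 75.
From column 1, 340 − (67 + 63 + 71 + 59) gives (2,1) = 80.

80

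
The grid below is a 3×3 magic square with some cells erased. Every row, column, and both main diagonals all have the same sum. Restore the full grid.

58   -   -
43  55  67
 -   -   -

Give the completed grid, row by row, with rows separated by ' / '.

58 61 46 / 43 55 67 / 64 49 52

Row 2 is already complete: 43 + 55 + 67 = 165, so that is the magic constant.
Column 1 must total 165; the given cells sum to 101, so (3,1) = 64.
The remaining cell in main diagonal is (3,3) = 165 − 113 = 52.
Anti-diagonal needs 165; the known cells sum to 119, so (1,3) = 46.
Using row 1: 58 + 46 + ? → (1,2) = 165 − 104 = 61.
Row 3 must total 165; the given cells sum to 116, so (3,2) = 49.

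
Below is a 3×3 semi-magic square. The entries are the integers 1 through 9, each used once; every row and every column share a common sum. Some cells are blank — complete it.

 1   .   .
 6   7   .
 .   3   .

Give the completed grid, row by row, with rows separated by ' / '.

The entries are 1 through 9, which sum to 45, so each line sums to 45/3 = 15.
Using row 2: 6 + 7 + ? → (2,3) = 15 − 13 = 2.
From column 1, 15 − (1 + 6) gives (3,1) = 8.
Column 2 needs 15; the known cells sum to 10, so (1,2) = 5.
Using row 1: 1 + 5 + ? → (1,3) = 15 − 6 = 9.
The remaining cell in row 3 is (3,3) = 15 − 11 = 4.

1 5 9 / 6 7 2 / 8 3 4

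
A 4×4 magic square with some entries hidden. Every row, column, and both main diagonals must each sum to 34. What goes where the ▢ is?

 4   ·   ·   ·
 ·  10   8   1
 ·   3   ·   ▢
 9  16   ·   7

Row 2 needs 34; the known cells sum to 19, so (2,1) = 15.
From row 4, 34 − (9 + 16 + 7) gives (4,3) = 2.
From column 1, 34 − (4 + 15 + 9) gives (3,1) = 6.
Column 2 needs 34; the known cells sum to 29, so (1,2) = 5.
Main diagonal must total 34; the given cells sum to 21, so (3,3) = 13.
The remaining cell in anti-diagonal is (1,4) = 34 − 20 = 14.
From row 1, 34 − (4 + 5 + 14) gives (1,3) = 11.
Row 3: 6 + 3 + 13 + ? = 34, so (3,4) = 12.

12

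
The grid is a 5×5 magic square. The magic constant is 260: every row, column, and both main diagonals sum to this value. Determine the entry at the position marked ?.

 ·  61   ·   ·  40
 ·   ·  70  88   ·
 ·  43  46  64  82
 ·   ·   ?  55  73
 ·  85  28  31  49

The remaining cell in row 3 is (3,1) = 260 − 235 = 25.
Using row 5: 85 + 28 + 31 + 49 + ? → (5,1) = 260 − 193 = 67.
Column 4: 88 + 64 + 55 + 31 + ? = 260, so (1,4) = 22.
From column 5, 260 − (40 + 82 + 73 + 49) gives (2,5) = 16.
Anti-diagonal: 40 + 88 + 46 + 67 + ? = 260, so (4,2) = 19.
Column 2 must total 260; the given cells sum to 208, so (2,2) = 52.
Main diagonal: 52 + 46 + 55 + 49 + ? = 260, so (1,1) = 58.
Row 1: 58 + 61 + 22 + 40 + ? = 260, so (1,3) = 79.
Row 2: 52 + 70 + 88 + 16 + ? = 260, so (2,1) = 34.
From column 1, 260 − (58 + 34 + 25 + 67) gives (4,1) = 76.
From column 3, 260 − (79 + 70 + 46 + 28) gives (4,3) = 37.

37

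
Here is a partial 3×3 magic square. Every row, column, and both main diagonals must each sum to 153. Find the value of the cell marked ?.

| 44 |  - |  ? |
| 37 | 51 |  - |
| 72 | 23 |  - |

30

The remaining cell in row 2 is (2,3) = 153 − 88 = 65.
The remaining cell in row 3 is (3,3) = 153 − 95 = 58.
Using column 2: 51 + 23 + ? → (1,2) = 153 − 74 = 79.
From column 3, 153 − (65 + 58) gives (1,3) = 30.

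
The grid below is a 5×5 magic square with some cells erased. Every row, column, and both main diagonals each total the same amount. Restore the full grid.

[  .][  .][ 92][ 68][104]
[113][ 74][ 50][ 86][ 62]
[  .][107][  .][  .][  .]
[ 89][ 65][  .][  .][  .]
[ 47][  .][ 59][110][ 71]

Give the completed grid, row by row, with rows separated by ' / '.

80 41 92 68 104 / 113 74 50 86 62 / 56 107 83 44 95 / 89 65 101 77 53 / 47 98 59 110 71

Row 2 is already complete: 113 + 74 + 50 + 86 + 62 = 385, so that is the magic constant.
Using row 5: 47 + 59 + 110 + 71 + ? → (5,2) = 385 − 287 = 98.
The remaining cell in column 2 is (1,2) = 385 − 344 = 41.
Anti-diagonal must total 385; the given cells sum to 302, so (3,3) = 83.
Row 1 must total 385; the given cells sum to 305, so (1,1) = 80.
From column 1, 385 − (80 + 113 + 89 + 47) gives (3,1) = 56.
Column 3 must total 385; the given cells sum to 284, so (4,3) = 101.
Main diagonal must total 385; the given cells sum to 308, so (4,4) = 77.
From row 4, 385 − (89 + 65 + 101 + 77) gives (4,5) = 53.
Column 4 must total 385; the given cells sum to 341, so (3,4) = 44.
The remaining cell in column 5 is (3,5) = 385 − 290 = 95.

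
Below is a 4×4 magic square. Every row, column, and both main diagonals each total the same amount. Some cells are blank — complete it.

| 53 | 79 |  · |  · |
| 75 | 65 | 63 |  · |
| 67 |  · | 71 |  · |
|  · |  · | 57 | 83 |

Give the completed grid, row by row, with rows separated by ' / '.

53 79 81 59 / 75 65 63 69 / 67 73 71 61 / 77 55 57 83

Main diagonal is already complete: 53 + 65 + 71 + 83 = 272, so that is the magic constant.
Row 2 must total 272; the given cells sum to 203, so (2,4) = 69.
Column 1 must total 272; the given cells sum to 195, so (4,1) = 77.
The remaining cell in column 3 is (1,3) = 272 − 191 = 81.
From row 1, 272 − (53 + 79 + 81) gives (1,4) = 59.
Row 4: 77 + 57 + 83 + ? = 272, so (4,2) = 55.
Using column 2: 79 + 65 + 55 + ? → (3,2) = 272 − 199 = 73.
Column 4: 59 + 69 + 83 + ? = 272, so (3,4) = 61.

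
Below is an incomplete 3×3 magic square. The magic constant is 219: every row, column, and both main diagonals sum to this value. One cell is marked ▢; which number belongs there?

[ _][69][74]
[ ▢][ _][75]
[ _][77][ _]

71

Row 1 must total 219; the given cells sum to 143, so (1,1) = 76.
Using column 2: 69 + 77 + ? → (2,2) = 219 − 146 = 73.
Using column 3: 74 + 75 + ? → (3,3) = 219 − 149 = 70.
Anti-diagonal must total 219; the given cells sum to 147, so (3,1) = 72.
Row 2: 73 + 75 + ? = 219, so (2,1) = 71.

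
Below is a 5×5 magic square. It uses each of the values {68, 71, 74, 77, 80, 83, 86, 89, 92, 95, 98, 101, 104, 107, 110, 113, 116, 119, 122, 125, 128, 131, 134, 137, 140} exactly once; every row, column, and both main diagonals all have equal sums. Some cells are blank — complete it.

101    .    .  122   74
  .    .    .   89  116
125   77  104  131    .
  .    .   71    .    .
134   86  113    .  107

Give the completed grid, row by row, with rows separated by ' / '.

101 128 95 122 74 / 68 110 137 89 116 / 125 77 104 131 83 / 92 119 71 98 140 / 134 86 113 80 107

The 25 entries sum to 2600, so each line sums to 2600/5 = 520.
The remaining cell in row 3 is (3,5) = 520 − 437 = 83.
Row 5 must total 520; the given cells sum to 440, so (5,4) = 80.
Column 4 must total 520; the given cells sum to 422, so (4,4) = 98.
The remaining cell in column 5 is (4,5) = 520 − 380 = 140.
Main diagonal must total 520; the given cells sum to 410, so (2,2) = 110.
The remaining cell in anti-diagonal is (4,2) = 520 − 401 = 119.
Row 4 needs 520; the known cells sum to 428, so (4,1) = 92.
Column 1: 101 + 125 + 92 + 134 + ? = 520, so (2,1) = 68.
From column 2, 520 − (110 + 77 + 119 + 86) gives (1,2) = 128.
Row 1 must total 520; the given cells sum to 425, so (1,3) = 95.
The remaining cell in row 2 is (2,3) = 520 − 383 = 137.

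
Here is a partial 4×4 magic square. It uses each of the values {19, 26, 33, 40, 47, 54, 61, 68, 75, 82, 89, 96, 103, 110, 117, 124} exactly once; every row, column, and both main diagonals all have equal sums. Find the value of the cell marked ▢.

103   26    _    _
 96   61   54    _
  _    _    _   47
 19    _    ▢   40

117

The 16 entries sum to 1144, so each line sums to 1144/4 = 286.
Row 2: 96 + 61 + 54 + ? = 286, so (2,4) = 75.
From column 1, 286 − (103 + 96 + 19) gives (3,1) = 68.
The remaining cell in column 4 is (1,4) = 286 − 162 = 124.
The remaining cell in main diagonal is (3,3) = 286 − 204 = 82.
Anti-diagonal needs 286; the known cells sum to 197, so (3,2) = 89.
From row 1, 286 − (103 + 26 + 124) gives (1,3) = 33.
The remaining cell in column 2 is (4,2) = 286 − 176 = 110.
Column 3 must total 286; the given cells sum to 169, so (4,3) = 117.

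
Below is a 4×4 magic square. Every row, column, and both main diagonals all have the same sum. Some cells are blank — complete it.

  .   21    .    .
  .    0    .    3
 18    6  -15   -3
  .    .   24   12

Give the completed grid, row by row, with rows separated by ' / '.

9 21 -18 -6 / -12 0 15 3 / 18 6 -15 -3 / -9 -21 24 12

Row 3 is already complete: 18 + 6 + -15 + -3 = 6, so that is the magic constant.
From column 2, 6 − (21 + 0 + 6) gives (4,2) = -21.
Column 4 needs 6; the known cells sum to 12, so (1,4) = -6.
From main diagonal, 6 − (0 + (-15) + 12) gives (1,1) = 9.
Row 1 must total 6; the given cells sum to 24, so (1,3) = -18.
Row 4 needs 6; the known cells sum to 15, so (4,1) = -9.
The remaining cell in column 1 is (2,1) = 6 − 18 = -12.
Column 3 needs 6; the known cells sum to -9, so (2,3) = 15.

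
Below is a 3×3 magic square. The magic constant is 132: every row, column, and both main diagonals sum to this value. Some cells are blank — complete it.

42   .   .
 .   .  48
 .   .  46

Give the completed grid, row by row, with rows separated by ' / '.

The remaining cell in column 3 is (1,3) = 132 − 94 = 38.
Using main diagonal: 42 + 46 + ? → (2,2) = 132 − 88 = 44.
Anti-diagonal: 38 + 44 + ? = 132, so (3,1) = 50.
Row 1 must total 132; the given cells sum to 80, so (1,2) = 52.
From row 2, 132 − (44 + 48) gives (2,1) = 40.
Row 3 needs 132; the known cells sum to 96, so (3,2) = 36.

42 52 38 / 40 44 48 / 50 36 46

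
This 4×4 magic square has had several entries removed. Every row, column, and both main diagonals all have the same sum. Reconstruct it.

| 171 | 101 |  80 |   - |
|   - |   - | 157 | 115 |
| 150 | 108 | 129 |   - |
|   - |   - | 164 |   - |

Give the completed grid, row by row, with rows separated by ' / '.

Column 3 is already complete: 80 + 157 + 129 + 164 = 530, so that is the magic constant.
From row 1, 530 − (171 + 101 + 80) gives (1,4) = 178.
Row 3: 150 + 108 + 129 + ? = 530, so (3,4) = 143.
Using column 4: 178 + 115 + 143 + ? → (4,4) = 530 − 436 = 94.
Using main diagonal: 171 + 129 + 94 + ? → (2,2) = 530 − 394 = 136.
From anti-diagonal, 530 − (178 + 157 + 108) gives (4,1) = 87.
Using row 2: 136 + 157 + 115 + ? → (2,1) = 530 − 408 = 122.
The remaining cell in row 4 is (4,2) = 530 − 345 = 185.

171 101 80 178 / 122 136 157 115 / 150 108 129 143 / 87 185 164 94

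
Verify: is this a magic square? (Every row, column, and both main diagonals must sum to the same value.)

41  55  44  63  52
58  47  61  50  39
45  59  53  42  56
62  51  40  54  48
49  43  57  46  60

Yes

Row 1: 41 + 55 + 44 + 63 + 52 = 255.
Row 2: 58 + 47 + 61 + 50 + 39 = 255.
Row 3: 45 + 59 + 53 + 42 + 56 = 255.
Row 4: 62 + 51 + 40 + 54 + 48 = 255.
Row 5: 49 + 43 + 57 + 46 + 60 = 255.
Column 1: 41 + 58 + 45 + 62 + 49 = 255.
Column 2: 55 + 47 + 59 + 51 + 43 = 255.
Column 3: 44 + 61 + 53 + 40 + 57 = 255.
Column 4: 63 + 50 + 42 + 54 + 46 = 255.
Column 5: 52 + 39 + 56 + 48 + 60 = 255.
Main diagonal: 41 + 47 + 53 + 54 + 60 = 255.
Anti-diagonal: 52 + 50 + 53 + 51 + 49 = 255.
All lines sum to 255.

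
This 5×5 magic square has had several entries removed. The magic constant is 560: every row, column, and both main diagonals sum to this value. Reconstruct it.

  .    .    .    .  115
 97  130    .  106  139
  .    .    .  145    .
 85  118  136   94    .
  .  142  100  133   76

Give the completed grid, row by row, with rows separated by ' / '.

Row 2 needs 560; the known cells sum to 472, so (2,3) = 88.
Using row 4: 85 + 118 + 136 + 94 + ? → (4,5) = 560 − 433 = 127.
Using row 5: 142 + 100 + 133 + 76 + ? → (5,1) = 560 − 451 = 109.
Column 4 needs 560; the known cells sum to 478, so (1,4) = 82.
Column 5: 115 + 139 + 127 + 76 + ? = 560, so (3,5) = 103.
Anti-diagonal must total 560; the given cells sum to 448, so (3,3) = 112.
From column 3, 560 − (88 + 112 + 136 + 100) gives (1,3) = 124.
Main diagonal must total 560; the given cells sum to 412, so (1,1) = 148.
Row 1 needs 560; the known cells sum to 469, so (1,2) = 91.
Column 1 must total 560; the given cells sum to 439, so (3,1) = 121.
Column 2: 91 + 130 + 118 + 142 + ? = 560, so (3,2) = 79.

148 91 124 82 115 / 97 130 88 106 139 / 121 79 112 145 103 / 85 118 136 94 127 / 109 142 100 133 76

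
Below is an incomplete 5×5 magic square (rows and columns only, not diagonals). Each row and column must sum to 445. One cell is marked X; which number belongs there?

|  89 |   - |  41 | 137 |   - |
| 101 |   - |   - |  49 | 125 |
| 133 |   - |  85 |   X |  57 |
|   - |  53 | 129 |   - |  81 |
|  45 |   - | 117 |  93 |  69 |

61

The remaining cell in row 5 is (5,2) = 445 − 324 = 121.
Column 1 needs 445; the known cells sum to 368, so (4,1) = 77.
Using column 3: 41 + 85 + 129 + 117 + ? → (2,3) = 445 − 372 = 73.
Column 5 needs 445; the known cells sum to 332, so (1,5) = 113.
From row 1, 445 − (89 + 41 + 137 + 113) gives (1,2) = 65.
Row 2 needs 445; the known cells sum to 348, so (2,2) = 97.
The remaining cell in row 4 is (4,4) = 445 − 340 = 105.
The remaining cell in column 2 is (3,2) = 445 − 336 = 109.
Column 4 needs 445; the known cells sum to 384, so (3,4) = 61.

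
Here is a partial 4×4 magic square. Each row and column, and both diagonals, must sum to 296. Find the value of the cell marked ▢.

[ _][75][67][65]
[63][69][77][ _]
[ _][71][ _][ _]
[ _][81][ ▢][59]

Using row 1: 75 + 67 + 65 + ? → (1,1) = 296 − 207 = 89.
Using row 2: 63 + 69 + 77 + ? → (2,4) = 296 − 209 = 87.
Column 4 needs 296; the known cells sum to 211, so (3,4) = 85.
From main diagonal, 296 − (89 + 69 + 59) gives (3,3) = 79.
Anti-diagonal needs 296; the known cells sum to 213, so (4,1) = 83.
The remaining cell in row 3 is (3,1) = 296 − 235 = 61.
Row 4 needs 296; the known cells sum to 223, so (4,3) = 73.

73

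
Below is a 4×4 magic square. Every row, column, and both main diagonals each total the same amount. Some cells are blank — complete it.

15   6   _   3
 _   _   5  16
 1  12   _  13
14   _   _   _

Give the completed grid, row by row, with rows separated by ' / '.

Anti-diagonal is already complete: 3 + 5 + 12 + 14 = 34, so that is the magic constant.
Row 1: 15 + 6 + 3 + ? = 34, so (1,3) = 10.
Row 3 needs 34; the known cells sum to 26, so (3,3) = 8.
Column 1 must total 34; the given cells sum to 30, so (2,1) = 4.
Column 3 needs 34; the known cells sum to 23, so (4,3) = 11.
Column 4: 3 + 16 + 13 + ? = 34, so (4,4) = 2.
Main diagonal must total 34; the given cells sum to 25, so (2,2) = 9.
Using row 4: 14 + 11 + 2 + ? → (4,2) = 34 − 27 = 7.

15 6 10 3 / 4 9 5 16 / 1 12 8 13 / 14 7 11 2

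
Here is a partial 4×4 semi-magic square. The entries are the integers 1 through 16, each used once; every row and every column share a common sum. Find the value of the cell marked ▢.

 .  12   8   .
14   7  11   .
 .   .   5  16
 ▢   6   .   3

The entries are 1 through 16, which sum to 136, so each line sums to 136/4 = 34.
Row 2: 14 + 7 + 11 + ? = 34, so (2,4) = 2.
Column 2 must total 34; the given cells sum to 25, so (3,2) = 9.
From column 3, 34 − (8 + 11 + 5) gives (4,3) = 10.
Column 4: 2 + 16 + 3 + ? = 34, so (1,4) = 13.
From row 1, 34 − (12 + 8 + 13) gives (1,1) = 1.
Row 3 needs 34; the known cells sum to 30, so (3,1) = 4.
Row 4 must total 34; the given cells sum to 19, so (4,1) = 15.

15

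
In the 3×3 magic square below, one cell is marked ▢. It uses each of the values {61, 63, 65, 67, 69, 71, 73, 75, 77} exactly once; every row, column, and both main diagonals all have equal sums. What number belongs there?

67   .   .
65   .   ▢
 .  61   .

The 9 entries sum to 621, so each line sums to 621/3 = 207.
Column 1 must total 207; the given cells sum to 132, so (3,1) = 75.
From row 3, 207 − (75 + 61) gives (3,3) = 71.
Main diagonal: 67 + 71 + ? = 207, so (2,2) = 69.
Anti-diagonal needs 207; the known cells sum to 144, so (1,3) = 63.
From row 1, 207 − (67 + 63) gives (1,2) = 77.
Row 2: 65 + 69 + ? = 207, so (2,3) = 73.

73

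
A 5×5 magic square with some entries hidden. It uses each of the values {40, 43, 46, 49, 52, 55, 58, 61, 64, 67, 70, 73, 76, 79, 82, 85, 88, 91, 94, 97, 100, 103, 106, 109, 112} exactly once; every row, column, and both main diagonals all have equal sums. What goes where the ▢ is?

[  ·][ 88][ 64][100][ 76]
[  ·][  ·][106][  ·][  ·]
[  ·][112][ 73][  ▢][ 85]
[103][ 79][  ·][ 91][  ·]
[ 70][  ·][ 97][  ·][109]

The 25 entries sum to 1900, so each line sums to 1900/5 = 380.
Row 1: 88 + 64 + 100 + 76 + ? = 380, so (1,1) = 52.
From column 3, 380 − (64 + 106 + 73 + 97) gives (4,3) = 40.
Main diagonal must total 380; the given cells sum to 325, so (2,2) = 55.
Anti-diagonal must total 380; the given cells sum to 298, so (2,4) = 82.
Row 4: 103 + 79 + 40 + 91 + ? = 380, so (4,5) = 67.
Column 2: 88 + 55 + 112 + 79 + ? = 380, so (5,2) = 46.
Column 5 must total 380; the given cells sum to 337, so (2,5) = 43.
Using row 2: 55 + 106 + 82 + 43 + ? → (2,1) = 380 − 286 = 94.
Row 5: 70 + 46 + 97 + 109 + ? = 380, so (5,4) = 58.
From column 1, 380 − (52 + 94 + 103 + 70) gives (3,1) = 61.
Using column 4: 100 + 82 + 91 + 58 + ? → (3,4) = 380 − 331 = 49.

49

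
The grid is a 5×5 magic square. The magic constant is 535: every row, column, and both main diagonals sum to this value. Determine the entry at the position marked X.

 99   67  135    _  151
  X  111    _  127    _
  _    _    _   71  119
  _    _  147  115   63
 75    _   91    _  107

The remaining cell in row 1 is (1,4) = 535 − 452 = 83.
Using column 4: 83 + 127 + 71 + 115 + ? → (5,4) = 535 − 396 = 139.
Using column 5: 151 + 119 + 63 + 107 + ? → (2,5) = 535 − 440 = 95.
The remaining cell in main diagonal is (3,3) = 535 − 432 = 103.
The remaining cell in anti-diagonal is (4,2) = 535 − 456 = 79.
The remaining cell in row 4 is (4,1) = 535 − 404 = 131.
From row 5, 535 − (75 + 91 + 139 + 107) gives (5,2) = 123.
Column 2 needs 535; the known cells sum to 380, so (3,2) = 155.
Column 3 must total 535; the given cells sum to 476, so (2,3) = 59.
Row 2 needs 535; the known cells sum to 392, so (2,1) = 143.

143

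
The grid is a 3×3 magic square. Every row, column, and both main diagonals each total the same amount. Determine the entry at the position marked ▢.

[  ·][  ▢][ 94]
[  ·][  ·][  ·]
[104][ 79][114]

119

Row 3 is complete and sums to 297; that is the magic constant.
The remaining cell in column 3 is (2,3) = 297 − 208 = 89.
Anti-diagonal: 94 + 104 + ? = 297, so (2,2) = 99.
Row 2: 99 + 89 + ? = 297, so (2,1) = 109.
Column 1 needs 297; the known cells sum to 213, so (1,1) = 84.
From column 2, 297 − (99 + 79) gives (1,2) = 119.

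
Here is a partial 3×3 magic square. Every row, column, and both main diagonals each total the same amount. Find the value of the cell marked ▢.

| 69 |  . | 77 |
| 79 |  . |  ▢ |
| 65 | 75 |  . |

63

Column 1 is complete and sums to 213; that is the magic constant.
Row 1: 69 + 77 + ? = 213, so (1,2) = 67.
Row 3: 65 + 75 + ? = 213, so (3,3) = 73.
From column 2, 213 − (67 + 75) gives (2,2) = 71.
Column 3 needs 213; the known cells sum to 150, so (2,3) = 63.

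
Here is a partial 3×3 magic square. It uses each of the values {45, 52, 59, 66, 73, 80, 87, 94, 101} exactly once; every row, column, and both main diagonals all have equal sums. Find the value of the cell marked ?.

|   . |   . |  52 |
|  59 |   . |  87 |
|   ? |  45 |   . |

The 9 entries sum to 657, so each line sums to 657/3 = 219.
Using row 2: 59 + 87 + ? → (2,2) = 219 − 146 = 73.
From column 2, 219 − (73 + 45) gives (1,2) = 101.
The remaining cell in column 3 is (3,3) = 219 − 139 = 80.
Using main diagonal: 73 + 80 + ? → (1,1) = 219 − 153 = 66.
The remaining cell in anti-diagonal is (3,1) = 219 − 125 = 94.

94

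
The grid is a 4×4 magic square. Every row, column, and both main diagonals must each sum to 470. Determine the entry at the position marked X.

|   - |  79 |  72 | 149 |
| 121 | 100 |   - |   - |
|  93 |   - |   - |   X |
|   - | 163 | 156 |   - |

Row 1 must total 470; the given cells sum to 300, so (1,1) = 170.
Column 1 needs 470; the known cells sum to 384, so (4,1) = 86.
Column 2 needs 470; the known cells sum to 342, so (3,2) = 128.
Anti-diagonal: 149 + 128 + 86 + ? = 470, so (2,3) = 107.
Row 2 must total 470; the given cells sum to 328, so (2,4) = 142.
Row 4 must total 470; the given cells sum to 405, so (4,4) = 65.
Column 3 must total 470; the given cells sum to 335, so (3,3) = 135.
Column 4 must total 470; the given cells sum to 356, so (3,4) = 114.

114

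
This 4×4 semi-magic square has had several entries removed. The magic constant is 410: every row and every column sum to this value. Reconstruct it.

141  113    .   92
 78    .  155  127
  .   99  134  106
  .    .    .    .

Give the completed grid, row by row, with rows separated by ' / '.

Using row 1: 141 + 113 + 92 + ? → (1,3) = 410 − 346 = 64.
Row 2 must total 410; the given cells sum to 360, so (2,2) = 50.
The remaining cell in row 3 is (3,1) = 410 − 339 = 71.
Using column 1: 141 + 78 + 71 + ? → (4,1) = 410 − 290 = 120.
Using column 2: 113 + 50 + 99 + ? → (4,2) = 410 − 262 = 148.
Column 3 needs 410; the known cells sum to 353, so (4,3) = 57.
Column 4 must total 410; the given cells sum to 325, so (4,4) = 85.

141 113 64 92 / 78 50 155 127 / 71 99 134 106 / 120 148 57 85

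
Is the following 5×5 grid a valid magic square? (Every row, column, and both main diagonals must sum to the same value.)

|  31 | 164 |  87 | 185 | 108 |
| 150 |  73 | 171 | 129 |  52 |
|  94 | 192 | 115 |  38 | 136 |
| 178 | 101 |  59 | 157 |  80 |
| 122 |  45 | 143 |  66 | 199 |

Row 1: 31 + 164 + 87 + 185 + 108 = 575.
Row 2: 150 + 73 + 171 + 129 + 52 = 575.
Row 3: 94 + 192 + 115 + 38 + 136 = 575.
Row 4: 178 + 101 + 59 + 157 + 80 = 575.
Row 5: 122 + 45 + 143 + 66 + 199 = 575.
Column 1: 31 + 150 + 94 + 178 + 122 = 575.
Column 2: 164 + 73 + 192 + 101 + 45 = 575.
Column 3: 87 + 171 + 115 + 59 + 143 = 575.
Column 4: 185 + 129 + 38 + 157 + 66 = 575.
Column 5: 108 + 52 + 136 + 80 + 199 = 575.
Main diagonal: 31 + 73 + 115 + 157 + 199 = 575.
Anti-diagonal: 108 + 129 + 115 + 101 + 122 = 575.
All lines sum to 575.

Yes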